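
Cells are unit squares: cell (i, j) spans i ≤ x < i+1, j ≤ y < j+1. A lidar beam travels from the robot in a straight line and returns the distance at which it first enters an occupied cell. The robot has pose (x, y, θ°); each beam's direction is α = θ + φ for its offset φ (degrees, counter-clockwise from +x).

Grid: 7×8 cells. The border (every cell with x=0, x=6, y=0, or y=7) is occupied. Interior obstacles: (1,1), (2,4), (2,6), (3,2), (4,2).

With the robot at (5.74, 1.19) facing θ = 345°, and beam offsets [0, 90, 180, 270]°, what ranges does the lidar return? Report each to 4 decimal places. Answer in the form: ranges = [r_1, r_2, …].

beam 1: φ=0°, α=345°
  direction (0.9659, -0.2588); cell (5,1); t to first gridline: x 0.2692, y 0.7341 (then +1.0353 / +3.8637)
    (6,1) via x @ 0.2692  # hit
  → r_1 = 0.2692
beam 2: φ=90°, α=75°
  direction (0.2588, 0.9659); cell (5,1); t to first gridline: x 1.0046, y 0.8386 (then +3.8637 / +1.0353)
    (5,2) via y @ 0.8386
    (6,2) via x @ 1.0046  # hit
  → r_2 = 1.0046
beam 3: φ=180°, α=165°
  direction (-0.9659, 0.2588); cell (5,1); t to first gridline: x 0.7661, y 3.1296 (then +1.0353 / +3.8637)
    (4,1) via x @ 0.7661
    (3,1) via x @ 1.8014
    (2,1) via x @ 2.8367
    (2,2) via y @ 3.1296
    (1,2) via x @ 3.8719
    (0,2) via x @ 4.9072  # hit
  → r_3 = 4.9072
beam 4: φ=270°, α=255°
  direction (-0.2588, -0.9659); cell (5,1); t to first gridline: x 2.8591, y 0.1967 (then +3.8637 / +1.0353)
    (5,0) via y @ 0.1967  # hit
  → r_4 = 0.1967

ranges = [0.2692, 1.0046, 4.9072, 0.1967]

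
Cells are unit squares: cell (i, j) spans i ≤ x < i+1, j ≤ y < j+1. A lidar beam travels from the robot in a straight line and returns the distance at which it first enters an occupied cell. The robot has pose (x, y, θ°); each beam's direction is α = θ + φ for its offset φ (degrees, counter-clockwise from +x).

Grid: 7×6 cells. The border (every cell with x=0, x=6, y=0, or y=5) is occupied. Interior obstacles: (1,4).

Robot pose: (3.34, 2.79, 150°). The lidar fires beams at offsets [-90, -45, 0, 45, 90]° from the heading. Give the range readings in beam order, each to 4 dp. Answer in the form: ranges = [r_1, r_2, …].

ranges = [2.5519, 2.2880, 2.4200, 2.4225, 2.0669]

beam 1: φ=-90°, α=60°
  direction (0.5000, 0.8660); cell (3,2); t to first gridline: x 1.3200, y 0.2425 (then +2.0000 / +1.1547)
    (3,3) via y @ 0.2425
    (4,3) via x @ 1.3200
    (4,4) via y @ 1.3972
    (4,5) via y @ 2.5519  # hit
  → r_1 = 2.5519
beam 2: φ=-45°, α=105°
  direction (-0.2588, 0.9659); cell (3,2); t to first gridline: x 1.3137, y 0.2174 (then +3.8637 / +1.0353)
    (3,3) via y @ 0.2174
    (3,4) via y @ 1.2527
    (2,4) via x @ 1.3137
    (2,5) via y @ 2.2880  # hit
  → r_2 = 2.2880
beam 3: φ=0°, α=150°
  direction (-0.8660, 0.5000); cell (3,2); t to first gridline: x 0.3926, y 0.4200 (then +1.1547 / +2.0000)
    (2,2) via x @ 0.3926
    (2,3) via y @ 0.4200
    (1,3) via x @ 1.5473
    (1,4) via y @ 2.4200  # hit
  → r_3 = 2.4200
beam 4: φ=45°, α=195°
  direction (-0.9659, -0.2588); cell (3,2); t to first gridline: x 0.3520, y 3.0523 (then +1.0353 / +3.8637)
    (2,2) via x @ 0.3520
    (1,2) via x @ 1.3873
    (0,2) via x @ 2.4225  # hit
  → r_4 = 2.4225
beam 5: φ=90°, α=240°
  direction (-0.5000, -0.8660); cell (3,2); t to first gridline: x 0.6800, y 0.9122 (then +2.0000 / +1.1547)
    (2,2) via x @ 0.6800
    (2,1) via y @ 0.9122
    (2,0) via y @ 2.0669  # hit
  → r_5 = 2.0669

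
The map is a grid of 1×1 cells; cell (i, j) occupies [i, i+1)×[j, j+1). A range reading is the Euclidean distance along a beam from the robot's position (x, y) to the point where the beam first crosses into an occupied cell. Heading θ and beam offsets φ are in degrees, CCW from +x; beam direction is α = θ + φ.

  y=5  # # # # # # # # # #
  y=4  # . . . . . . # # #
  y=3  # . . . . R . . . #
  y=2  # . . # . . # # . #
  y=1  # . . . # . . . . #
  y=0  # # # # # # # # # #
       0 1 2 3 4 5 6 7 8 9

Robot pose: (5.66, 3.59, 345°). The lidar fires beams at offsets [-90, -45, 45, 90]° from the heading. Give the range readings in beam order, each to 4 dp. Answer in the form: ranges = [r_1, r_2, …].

ranges = [2.5500, 0.6813, 1.5473, 1.4597]

beam 1: φ=-90°, α=255°
  cosα=-0.2588 sinα=-0.9659 | (5,3) | tMaxX 2.5500 tMaxY 0.6108 | tΔX 3.8637 tΔY 1.0353
    t=0.6108 [y] (5,2)
    t=1.6461 [y] (5,1)
    t=2.5500 [x] (4,1) — stop
  → r_1 = 2.5500
beam 2: φ=-45°, α=300°
  cosα=0.5000 sinα=-0.8660 | (5,3) | tMaxX 0.6800 tMaxY 0.6813 | tΔX 2.0000 tΔY 1.1547
    t=0.6800 [x] (6,3)
    t=0.6813 [y] (6,2) — stop
  → r_2 = 0.6813
beam 3: φ=45°, α=30°
  cosα=0.8660 sinα=0.5000 | (5,3) | tMaxX 0.3926 tMaxY 0.8200 | tΔX 1.1547 tΔY 2.0000
    t=0.3926 [x] (6,3)
    t=0.8200 [y] (6,4)
    t=1.5473 [x] (7,4) — stop
  → r_3 = 1.5473
beam 4: φ=90°, α=75°
  cosα=0.2588 sinα=0.9659 | (5,3) | tMaxX 1.3137 tMaxY 0.4245 | tΔX 3.8637 tΔY 1.0353
    t=0.4245 [y] (5,4)
    t=1.3137 [x] (6,4)
    t=1.4597 [y] (6,5) — stop
  → r_4 = 1.4597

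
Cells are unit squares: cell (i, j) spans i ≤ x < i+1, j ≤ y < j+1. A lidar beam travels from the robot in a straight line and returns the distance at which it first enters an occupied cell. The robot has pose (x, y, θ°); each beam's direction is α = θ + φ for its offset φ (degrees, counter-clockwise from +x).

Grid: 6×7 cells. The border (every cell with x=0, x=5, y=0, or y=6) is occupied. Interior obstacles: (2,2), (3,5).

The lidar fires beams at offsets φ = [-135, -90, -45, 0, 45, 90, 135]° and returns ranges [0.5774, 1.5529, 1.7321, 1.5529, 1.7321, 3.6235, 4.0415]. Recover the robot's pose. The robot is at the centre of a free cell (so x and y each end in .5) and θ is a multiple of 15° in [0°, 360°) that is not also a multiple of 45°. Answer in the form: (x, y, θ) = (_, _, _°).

(x, y, θ) = (3.5, 2.5, 345°)

The pose lattice has 18·16 = 288 candidates. Test each by forward raycasting.
  (4.5, 2.5, 165°): beam 2 = 1.9319 ≠ 1.5529 ✗
  (4.5, 3.5, 60°): beam 1 = 1.9319 ≠ 0.5774 ✗
  (1.5, 5.5, 330°): beam 1 = 0.5176 ≠ 0.5774 ✗
  …
  (3.5, 2.5, 345°): r_1=0.5774, r_2=1.5529, r_3=1.7321, r_4=1.5529, r_5=1.7321, r_6=3.6235, r_7=4.0415 — all match ✓
Only this pose fits every beam.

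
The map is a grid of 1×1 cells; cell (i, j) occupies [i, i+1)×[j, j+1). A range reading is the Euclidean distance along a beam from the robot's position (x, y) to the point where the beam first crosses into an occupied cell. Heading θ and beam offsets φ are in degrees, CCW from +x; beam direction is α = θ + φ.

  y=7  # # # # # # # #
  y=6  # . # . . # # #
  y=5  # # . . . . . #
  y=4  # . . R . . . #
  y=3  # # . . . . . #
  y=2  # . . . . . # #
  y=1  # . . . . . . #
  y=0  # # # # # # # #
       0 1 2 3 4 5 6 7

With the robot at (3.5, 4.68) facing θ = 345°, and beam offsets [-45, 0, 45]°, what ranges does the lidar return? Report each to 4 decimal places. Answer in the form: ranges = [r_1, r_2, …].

beam 1: φ=-45°, α=300°
  d=(0.5000,-0.8660)  start (3,4)  tX=1.0000 tY=0.7852  stride 1/|dx|=2.0000 1/|dy|=1.1547
    cross y-line → (3,3), t=0.7852
    cross x-line → (4,3), t=1.0000
    cross y-line → (4,2), t=1.9399
    cross x-line → (5,2), t=3.0000
    cross y-line → (5,1), t=3.0946
    cross y-line → (5,0), t=4.2493 (wall)
  → r_1 = 4.2493
beam 2: φ=0°, α=345°
  d=(0.9659,-0.2588)  start (3,4)  tX=0.5176 tY=2.6273  stride 1/|dx|=1.0353 1/|dy|=3.8637
    cross x-line → (4,4), t=0.5176
    cross x-line → (5,4), t=1.5529
    cross x-line → (6,4), t=2.5882
    cross y-line → (6,3), t=2.6273
    cross x-line → (7,3), t=3.6235 (wall)
  → r_2 = 3.6235
beam 3: φ=45°, α=30°
  d=(0.8660,0.5000)  start (3,4)  tX=0.5774 tY=0.6400  stride 1/|dx|=1.1547 1/|dy|=2.0000
    cross x-line → (4,4), t=0.5774
    cross y-line → (4,5), t=0.6400
    cross x-line → (5,5), t=1.7321
    cross y-line → (5,6), t=2.6400 (wall)
  → r_3 = 2.6400

ranges = [4.2493, 3.6235, 2.6400]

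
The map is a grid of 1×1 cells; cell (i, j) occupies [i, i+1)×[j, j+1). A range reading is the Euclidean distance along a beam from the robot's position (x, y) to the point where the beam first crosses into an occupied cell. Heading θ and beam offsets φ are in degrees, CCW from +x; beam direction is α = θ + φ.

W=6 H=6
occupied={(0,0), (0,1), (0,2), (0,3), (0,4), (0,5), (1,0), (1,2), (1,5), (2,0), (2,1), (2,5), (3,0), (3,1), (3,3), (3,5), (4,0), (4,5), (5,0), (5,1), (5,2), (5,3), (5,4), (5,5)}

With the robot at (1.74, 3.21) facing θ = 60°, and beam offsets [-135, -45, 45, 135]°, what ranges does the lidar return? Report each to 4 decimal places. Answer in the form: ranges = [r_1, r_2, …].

ranges = [0.2174, 1.3044, 1.8531, 0.7661]

beam 1: φ=-135°, α=285°
  d=(0.2588,-0.9659)  start (1,3)  tX=1.0046 tY=0.2174  stride 1/|dx|=3.8637 1/|dy|=1.0353
    cross y-line → (1,2), t=0.2174 (wall)
  → r_1 = 0.2174
beam 2: φ=-45°, α=15°
  d=(0.9659,0.2588)  start (1,3)  tX=0.2692 tY=3.0523  stride 1/|dx|=1.0353 1/|dy|=3.8637
    cross x-line → (2,3), t=0.2692
    cross x-line → (3,3), t=1.3044 (wall)
  → r_2 = 1.3044
beam 3: φ=45°, α=105°
  d=(-0.2588,0.9659)  start (1,3)  tX=2.8591 tY=0.8179  stride 1/|dx|=3.8637 1/|dy|=1.0353
    cross y-line → (1,4), t=0.8179
    cross y-line → (1,5), t=1.8531 (wall)
  → r_3 = 1.8531
beam 4: φ=135°, α=195°
  d=(-0.9659,-0.2588)  start (1,3)  tX=0.7661 tY=0.8114  stride 1/|dx|=1.0353 1/|dy|=3.8637
    cross x-line → (0,3), t=0.7661 (wall)
  → r_4 = 0.7661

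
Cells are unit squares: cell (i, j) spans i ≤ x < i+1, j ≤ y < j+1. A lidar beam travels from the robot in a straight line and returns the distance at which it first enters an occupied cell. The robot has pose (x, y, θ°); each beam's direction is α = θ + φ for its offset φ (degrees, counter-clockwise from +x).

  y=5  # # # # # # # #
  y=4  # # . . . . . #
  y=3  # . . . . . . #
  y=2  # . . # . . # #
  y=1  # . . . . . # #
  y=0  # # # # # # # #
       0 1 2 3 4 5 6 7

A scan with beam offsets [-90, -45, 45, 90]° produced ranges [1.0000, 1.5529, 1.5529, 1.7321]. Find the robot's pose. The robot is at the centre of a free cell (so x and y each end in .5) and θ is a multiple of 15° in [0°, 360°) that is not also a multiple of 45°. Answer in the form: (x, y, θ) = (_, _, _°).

Enumerate (i+0.5, j+0.5, θ) over the 20 free cells and 16 admissible headings. For each, cast all 4 beams and compare to the given ranges.
  (1.5, 1.5, 195°): beam 1 = 1.9319 ≠ 1.0000 ✗
  (2.5, 3.5, 165°): beam 1 = 1.5529 ≠ 1.0000 ✗
  (5.5, 4.5, 240°): beam 2 = 4.6587 ≠ 1.5529 ✗
  …
  (5.5, 3.5, 30°): r_1=1.0000, r_2=1.5529, r_3=1.5529, r_4=1.7321 — all match ✓
Only this pose fits every beam.

(x, y, θ) = (5.5, 3.5, 30°)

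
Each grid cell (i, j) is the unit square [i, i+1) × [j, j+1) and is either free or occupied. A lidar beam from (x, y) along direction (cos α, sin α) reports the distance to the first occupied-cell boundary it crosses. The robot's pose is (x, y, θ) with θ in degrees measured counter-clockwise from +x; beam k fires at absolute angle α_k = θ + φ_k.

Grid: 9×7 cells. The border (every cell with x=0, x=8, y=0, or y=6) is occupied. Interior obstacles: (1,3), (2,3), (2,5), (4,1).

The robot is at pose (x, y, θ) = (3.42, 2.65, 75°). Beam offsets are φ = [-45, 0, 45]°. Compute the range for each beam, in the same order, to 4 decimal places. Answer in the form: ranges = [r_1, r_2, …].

ranges = [5.2885, 3.4682, 0.8400]

beam 1: φ=-45°, α=30°
  d=(0.8660,0.5000)  start (3,2)  tX=0.6697 tY=0.7000  stride 1/|dx|=1.1547 1/|dy|=2.0000
    cross x-line → (4,2), t=0.6697
    cross y-line → (4,3), t=0.7000
    cross x-line → (5,3), t=1.8244
    cross y-line → (5,4), t=2.7000
    cross x-line → (6,4), t=2.9791
    cross x-line → (7,4), t=4.1338
    cross y-line → (7,5), t=4.7000
    cross x-line → (8,5), t=5.2885 (wall)
  → r_1 = 5.2885
beam 2: φ=0°, α=75°
  d=(0.2588,0.9659)  start (3,2)  tX=2.2409 tY=0.3623  stride 1/|dx|=3.8637 1/|dy|=1.0353
    cross y-line → (3,3), t=0.3623
    cross y-line → (3,4), t=1.3976
    cross x-line → (4,4), t=2.2409
    cross y-line → (4,5), t=2.4329
    cross y-line → (4,6), t=3.4682 (wall)
  → r_2 = 3.4682
beam 3: φ=45°, α=120°
  d=(-0.5000,0.8660)  start (3,2)  tX=0.8400 tY=0.4041  stride 1/|dx|=2.0000 1/|dy|=1.1547
    cross y-line → (3,3), t=0.4041
    cross x-line → (2,3), t=0.8400 (wall)
  → r_3 = 0.8400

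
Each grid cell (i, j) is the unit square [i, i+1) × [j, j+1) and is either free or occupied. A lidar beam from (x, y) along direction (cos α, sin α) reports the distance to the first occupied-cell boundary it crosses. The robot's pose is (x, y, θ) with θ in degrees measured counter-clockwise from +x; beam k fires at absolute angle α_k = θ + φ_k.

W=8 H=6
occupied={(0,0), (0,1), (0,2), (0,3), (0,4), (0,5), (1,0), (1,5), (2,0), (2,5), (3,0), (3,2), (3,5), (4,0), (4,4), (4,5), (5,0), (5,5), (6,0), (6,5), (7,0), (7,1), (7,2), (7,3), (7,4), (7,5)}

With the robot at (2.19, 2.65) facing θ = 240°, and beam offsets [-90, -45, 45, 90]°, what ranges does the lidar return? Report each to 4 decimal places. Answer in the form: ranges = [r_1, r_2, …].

ranges = [1.3741, 1.2320, 1.7082, 0.9353]

beam 1: φ=-90°, α=150°
  d=(-0.8660,0.5000)  start (2,2)  tX=0.2194 tY=0.7000  stride 1/|dx|=1.1547 1/|dy|=2.0000
    cross x-line → (1,2), t=0.2194
    cross y-line → (1,3), t=0.7000
    cross x-line → (0,3), t=1.3741 (wall)
  → r_1 = 1.3741
beam 2: φ=-45°, α=195°
  d=(-0.9659,-0.2588)  start (2,2)  tX=0.1967 tY=2.5114  stride 1/|dx|=1.0353 1/|dy|=3.8637
    cross x-line → (1,2), t=0.1967
    cross x-line → (0,2), t=1.2320 (wall)
  → r_2 = 1.2320
beam 3: φ=45°, α=285°
  d=(0.2588,-0.9659)  start (2,2)  tX=3.1296 tY=0.6729  stride 1/|dx|=3.8637 1/|dy|=1.0353
    cross y-line → (2,1), t=0.6729
    cross y-line → (2,0), t=1.7082 (wall)
  → r_3 = 1.7082
beam 4: φ=90°, α=330°
  d=(0.8660,-0.5000)  start (2,2)  tX=0.9353 tY=1.3000  stride 1/|dx|=1.1547 1/|dy|=2.0000
    cross x-line → (3,2), t=0.9353 (wall)
  → r_4 = 0.9353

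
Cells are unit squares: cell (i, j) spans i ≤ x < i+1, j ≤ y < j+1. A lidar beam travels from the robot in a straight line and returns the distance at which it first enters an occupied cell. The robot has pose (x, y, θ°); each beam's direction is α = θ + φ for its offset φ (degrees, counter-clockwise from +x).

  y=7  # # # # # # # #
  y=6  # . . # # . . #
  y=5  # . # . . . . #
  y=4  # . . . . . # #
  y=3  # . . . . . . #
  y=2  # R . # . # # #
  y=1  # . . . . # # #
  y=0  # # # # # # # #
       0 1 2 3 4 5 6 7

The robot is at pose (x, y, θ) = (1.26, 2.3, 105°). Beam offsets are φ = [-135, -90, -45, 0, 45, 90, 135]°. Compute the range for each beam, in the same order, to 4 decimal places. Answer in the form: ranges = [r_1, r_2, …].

ranges = [2.6000, 1.8014, 3.1177, 1.0046, 0.3002, 0.2692, 0.5200]

beam 1: φ=-135°, α=330°
  dir = (cos 330°, sin 330°) = (0.8660, -0.5000); from cell (1,2)
  next x-line at t=0.8545, next y-line at t=0.6000; Δt_x=1.1547, Δt_y=2.0000
    y: enter (1,1) at t=0.6000
    x: enter (2,1) at t=0.8545
    x: enter (3,1) at t=2.0092
    y: enter (3,0) at t=2.6000 ← occupied
  → r_1 = 2.6000
beam 2: φ=-90°, α=15°
  dir = (cos 15°, sin 15°) = (0.9659, 0.2588); from cell (1,2)
  next x-line at t=0.7661, next y-line at t=2.7046; Δt_x=1.0353, Δt_y=3.8637
    x: enter (2,2) at t=0.7661
    x: enter (3,2) at t=1.8014 ← occupied
  → r_2 = 1.8014
beam 3: φ=-45°, α=60°
  dir = (cos 60°, sin 60°) = (0.5000, 0.8660); from cell (1,2)
  next x-line at t=1.4800, next y-line at t=0.8083; Δt_x=2.0000, Δt_y=1.1547
    y: enter (1,3) at t=0.8083
    x: enter (2,3) at t=1.4800
    y: enter (2,4) at t=1.9630
    y: enter (2,5) at t=3.1177 ← occupied
  → r_3 = 3.1177
beam 4: φ=0°, α=105°
  dir = (cos 105°, sin 105°) = (-0.2588, 0.9659); from cell (1,2)
  next x-line at t=1.0046, next y-line at t=0.7247; Δt_x=3.8637, Δt_y=1.0353
    y: enter (1,3) at t=0.7247
    x: enter (0,3) at t=1.0046 ← occupied
  → r_4 = 1.0046
beam 5: φ=45°, α=150°
  dir = (cos 150°, sin 150°) = (-0.8660, 0.5000); from cell (1,2)
  next x-line at t=0.3002, next y-line at t=1.4000; Δt_x=1.1547, Δt_y=2.0000
    x: enter (0,2) at t=0.3002 ← occupied
  → r_5 = 0.3002
beam 6: φ=90°, α=195°
  dir = (cos 195°, sin 195°) = (-0.9659, -0.2588); from cell (1,2)
  next x-line at t=0.2692, next y-line at t=1.1591; Δt_x=1.0353, Δt_y=3.8637
    x: enter (0,2) at t=0.2692 ← occupied
  → r_6 = 0.2692
beam 7: φ=135°, α=240°
  dir = (cos 240°, sin 240°) = (-0.5000, -0.8660); from cell (1,2)
  next x-line at t=0.5200, next y-line at t=0.3464; Δt_x=2.0000, Δt_y=1.1547
    y: enter (1,1) at t=0.3464
    x: enter (0,1) at t=0.5200 ← occupied
  → r_7 = 0.5200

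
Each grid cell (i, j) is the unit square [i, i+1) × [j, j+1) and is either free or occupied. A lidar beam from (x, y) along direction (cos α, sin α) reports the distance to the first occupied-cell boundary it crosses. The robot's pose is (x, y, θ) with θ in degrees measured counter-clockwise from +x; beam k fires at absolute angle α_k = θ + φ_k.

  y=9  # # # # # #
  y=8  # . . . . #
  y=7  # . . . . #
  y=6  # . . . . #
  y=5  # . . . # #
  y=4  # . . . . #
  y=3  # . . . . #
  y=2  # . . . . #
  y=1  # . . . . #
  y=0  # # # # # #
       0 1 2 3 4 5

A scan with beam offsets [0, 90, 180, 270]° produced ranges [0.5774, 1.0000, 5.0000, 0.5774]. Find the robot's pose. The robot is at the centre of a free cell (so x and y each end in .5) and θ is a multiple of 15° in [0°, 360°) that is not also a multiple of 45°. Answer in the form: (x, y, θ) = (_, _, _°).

The pose lattice has 31·16 = 496 candidates. Test each by forward raycasting.
  (1.5, 2.5, 105°): beam 1 = 1.9319 ≠ 0.5774 ✗
  (1.5, 1.5, 285°): beam 1 = 0.5176 ≠ 0.5774 ✗
  (2.5, 5.5, 255°): beam 1 = 4.6587 ≠ 0.5774 ✗
  (2.5, 6.5, 75°): beam 1 = 2.5882 ≠ 0.5774 ✗
  (4.5, 6.5, 75°): beam 1 = 1.9319 ≠ 0.5774 ✗
  …
  (1.5, 1.5, 240°): r_1=0.5774, r_2=1.0000, r_3=5.0000, r_4=0.5774 — all match ✓
Only this pose fits every beam.

(x, y, θ) = (1.5, 1.5, 240°)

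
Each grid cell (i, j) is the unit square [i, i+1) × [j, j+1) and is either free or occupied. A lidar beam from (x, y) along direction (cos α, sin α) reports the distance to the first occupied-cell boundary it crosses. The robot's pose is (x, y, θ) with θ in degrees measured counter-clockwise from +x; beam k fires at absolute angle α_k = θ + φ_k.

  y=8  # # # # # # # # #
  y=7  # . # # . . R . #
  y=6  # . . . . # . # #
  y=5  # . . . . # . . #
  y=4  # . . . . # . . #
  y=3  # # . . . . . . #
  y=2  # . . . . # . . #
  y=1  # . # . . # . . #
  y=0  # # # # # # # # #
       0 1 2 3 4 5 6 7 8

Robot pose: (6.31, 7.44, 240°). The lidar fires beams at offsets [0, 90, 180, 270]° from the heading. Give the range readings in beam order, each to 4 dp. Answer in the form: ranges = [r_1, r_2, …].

beam 1: φ=0°, α=240°
  dir = (cos 240°, sin 240°) = (-0.5000, -0.8660); from cell (6,7)
  next x-line at t=0.6200, next y-line at t=0.5081; Δt_x=2.0000, Δt_y=1.1547
    y: enter (6,6) at t=0.5081
    x: enter (5,6) at t=0.6200 ← occupied
  → r_1 = 0.6200
beam 2: φ=90°, α=330°
  dir = (cos 330°, sin 330°) = (0.8660, -0.5000); from cell (6,7)
  next x-line at t=0.7967, next y-line at t=0.8800; Δt_x=1.1547, Δt_y=2.0000
    x: enter (7,7) at t=0.7967
    y: enter (7,6) at t=0.8800 ← occupied
  → r_2 = 0.8800
beam 3: φ=180°, α=60°
  dir = (cos 60°, sin 60°) = (0.5000, 0.8660); from cell (6,7)
  next x-line at t=1.3800, next y-line at t=0.6466; Δt_x=2.0000, Δt_y=1.1547
    y: enter (6,8) at t=0.6466 ← occupied
  → r_3 = 0.6466
beam 4: φ=270°, α=150°
  dir = (cos 150°, sin 150°) = (-0.8660, 0.5000); from cell (6,7)
  next x-line at t=0.3580, next y-line at t=1.1200; Δt_x=1.1547, Δt_y=2.0000
    x: enter (5,7) at t=0.3580
    y: enter (5,8) at t=1.1200 ← occupied
  → r_4 = 1.1200

ranges = [0.6200, 0.8800, 0.6466, 1.1200]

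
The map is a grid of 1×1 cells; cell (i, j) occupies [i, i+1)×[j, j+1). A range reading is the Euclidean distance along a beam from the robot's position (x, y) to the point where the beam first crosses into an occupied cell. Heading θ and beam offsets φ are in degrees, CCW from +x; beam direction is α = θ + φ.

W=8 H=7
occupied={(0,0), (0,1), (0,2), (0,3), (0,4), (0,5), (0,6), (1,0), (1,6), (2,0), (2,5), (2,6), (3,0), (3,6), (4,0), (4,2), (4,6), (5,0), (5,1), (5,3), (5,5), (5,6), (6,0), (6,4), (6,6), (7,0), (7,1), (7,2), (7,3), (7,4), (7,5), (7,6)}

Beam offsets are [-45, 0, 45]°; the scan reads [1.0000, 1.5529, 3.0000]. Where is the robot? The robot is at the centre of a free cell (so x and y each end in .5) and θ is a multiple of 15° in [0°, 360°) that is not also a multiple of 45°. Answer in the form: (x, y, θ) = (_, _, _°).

The pose lattice has 24·16 = 384 candidates. Test each by forward raycasting.
  (2.5, 4.5, 75°): beam 1 = 2.8868 ≠ 1.0000 ✗
  (3.5, 5.5, 285°): beam 1 = 5.0000 ≠ 1.0000 ✗
  (2.5, 1.5, 105°): beam 1 = 5.0000 ≠ 1.0000 ✗
  (6.5, 1.5, 30°): beam 1 = 0.5176 ≠ 1.0000 ✗
  …
  (1.5, 2.5, 285°): r_1=1.0000, r_2=1.5529, r_3=3.0000 — all match ✓
No second candidate reproduces the full scan.

(x, y, θ) = (1.5, 2.5, 285°)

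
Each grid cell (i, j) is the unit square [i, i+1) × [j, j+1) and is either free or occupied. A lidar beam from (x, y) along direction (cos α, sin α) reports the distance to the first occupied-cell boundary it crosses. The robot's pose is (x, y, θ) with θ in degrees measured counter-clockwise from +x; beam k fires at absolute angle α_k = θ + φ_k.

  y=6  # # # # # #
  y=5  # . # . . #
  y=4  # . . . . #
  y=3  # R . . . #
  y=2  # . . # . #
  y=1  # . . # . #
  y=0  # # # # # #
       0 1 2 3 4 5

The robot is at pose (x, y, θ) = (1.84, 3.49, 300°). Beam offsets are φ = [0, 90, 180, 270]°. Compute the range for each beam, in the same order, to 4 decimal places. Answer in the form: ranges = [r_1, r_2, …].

ranges = [2.3200, 3.6489, 1.6800, 0.9699]

beam 1: φ=0°, α=300°
  cosα=0.5000 sinα=-0.8660 | (1,3) | tMaxX 0.3200 tMaxY 0.5658 | tΔX 2.0000 tΔY 1.1547
    t=0.3200 [x] (2,3)
    t=0.5658 [y] (2,2)
    t=1.7205 [y] (2,1)
    t=2.3200 [x] (3,1) — stop
  → r_1 = 2.3200
beam 2: φ=90°, α=30°
  cosα=0.8660 sinα=0.5000 | (1,3) | tMaxX 0.1848 tMaxY 1.0200 | tΔX 1.1547 tΔY 2.0000
    t=0.1848 [x] (2,3)
    t=1.0200 [y] (2,4)
    t=1.3395 [x] (3,4)
    t=2.4942 [x] (4,4)
    t=3.0200 [y] (4,5)
    t=3.6489 [x] (5,5) — stop
  → r_2 = 3.6489
beam 3: φ=180°, α=120°
  cosα=-0.5000 sinα=0.8660 | (1,3) | tMaxX 1.6800 tMaxY 0.5889 | tΔX 2.0000 tΔY 1.1547
    t=0.5889 [y] (1,4)
    t=1.6800 [x] (0,4) — stop
  → r_3 = 1.6800
beam 4: φ=270°, α=210°
  cosα=-0.8660 sinα=-0.5000 | (1,3) | tMaxX 0.9699 tMaxY 0.9800 | tΔX 1.1547 tΔY 2.0000
    t=0.9699 [x] (0,3) — stop
  → r_4 = 0.9699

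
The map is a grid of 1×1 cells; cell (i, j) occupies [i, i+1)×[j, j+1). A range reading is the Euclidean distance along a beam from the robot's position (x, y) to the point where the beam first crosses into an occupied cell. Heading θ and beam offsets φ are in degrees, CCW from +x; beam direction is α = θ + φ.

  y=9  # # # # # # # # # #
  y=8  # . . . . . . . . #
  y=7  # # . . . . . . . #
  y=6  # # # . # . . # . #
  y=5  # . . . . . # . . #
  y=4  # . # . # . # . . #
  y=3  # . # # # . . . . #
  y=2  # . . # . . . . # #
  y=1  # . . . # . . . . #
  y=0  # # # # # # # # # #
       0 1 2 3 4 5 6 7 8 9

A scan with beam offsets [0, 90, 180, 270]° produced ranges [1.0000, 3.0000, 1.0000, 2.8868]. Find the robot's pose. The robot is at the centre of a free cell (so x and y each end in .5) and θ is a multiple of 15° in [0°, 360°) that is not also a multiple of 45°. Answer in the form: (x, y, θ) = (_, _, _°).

Enumerate (i+0.5, j+0.5, θ) over the 49 free cells and 16 admissible headings. For each, cast all 4 beams and compare to the given ranges.
  (3.5, 1.5, 150°): beam 1 = 2.8868 ≠ 1.0000 ✗
  (6.5, 7.5, 210°): beam 1 = 1.7321 ≠ 1.0000 ✗
  (2.5, 5.5, 330°): beam 1 = 1.7321 ≠ 1.0000 ✗
  …
  (7.5, 3.5, 330°): r_1=1.0000, r_2=3.0000, r_3=1.0000, r_4=2.8868 — all match ✓
Unique over the lattice → pose = (7.5, 3.5, 330°).

(x, y, θ) = (7.5, 3.5, 330°)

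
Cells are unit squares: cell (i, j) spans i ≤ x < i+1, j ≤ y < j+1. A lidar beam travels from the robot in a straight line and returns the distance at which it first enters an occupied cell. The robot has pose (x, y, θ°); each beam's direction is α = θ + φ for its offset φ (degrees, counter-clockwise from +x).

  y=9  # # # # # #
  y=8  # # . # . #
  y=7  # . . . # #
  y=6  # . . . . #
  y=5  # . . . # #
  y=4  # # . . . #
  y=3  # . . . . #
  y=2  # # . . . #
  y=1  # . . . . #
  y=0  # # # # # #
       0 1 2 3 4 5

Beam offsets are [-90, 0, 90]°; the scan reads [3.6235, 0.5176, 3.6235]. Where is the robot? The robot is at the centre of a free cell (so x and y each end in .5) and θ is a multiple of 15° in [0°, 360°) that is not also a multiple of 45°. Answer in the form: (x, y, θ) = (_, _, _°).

(x, y, θ) = (2.5, 4.5, 195°)

The pose lattice has 26·16 = 416 candidates. Test each by forward raycasting.
  (1.5, 5.5, 255°): beam 1 = 0.5176 ≠ 3.6235 ✗
  (4.5, 2.5, 30°): beam 1 = 1.0000 ≠ 3.6235 ✗
  (2.5, 7.5, 60°): beam 1 = 2.8868 ≠ 3.6235 ✗
  …
  (2.5, 4.5, 195°): r_1=3.6235, r_2=0.5176, r_3=3.6235 — all match ✓
No second candidate reproduces the full scan.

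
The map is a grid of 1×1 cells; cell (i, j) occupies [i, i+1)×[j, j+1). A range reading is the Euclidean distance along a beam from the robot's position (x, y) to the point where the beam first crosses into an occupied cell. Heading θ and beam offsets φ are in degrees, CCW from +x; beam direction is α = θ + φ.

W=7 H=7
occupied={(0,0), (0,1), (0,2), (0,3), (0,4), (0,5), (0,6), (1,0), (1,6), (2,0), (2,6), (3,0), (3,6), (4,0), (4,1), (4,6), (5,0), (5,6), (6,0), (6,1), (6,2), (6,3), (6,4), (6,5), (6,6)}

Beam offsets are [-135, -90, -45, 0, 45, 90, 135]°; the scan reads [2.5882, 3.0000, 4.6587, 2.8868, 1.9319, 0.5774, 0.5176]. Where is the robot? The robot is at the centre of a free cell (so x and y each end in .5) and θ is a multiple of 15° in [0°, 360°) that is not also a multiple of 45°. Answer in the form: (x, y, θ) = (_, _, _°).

(x, y, θ) = (1.5, 3.5, 60°)

Candidates: 24 free-cell centres × 16 headings = 384 poses. Raycast each; keep the one whose scan matches to 4 dp.
  (5.5, 2.5, 105°): beam 1 = 0.5774 ≠ 2.5882 ✗
  (2.5, 3.5, 120°): beam 1 = 3.6235 ≠ 2.5882 ✗
  (1.5, 4.5, 150°): beam 1 = 4.6587 ≠ 2.5882 ✗
  …
  (1.5, 3.5, 60°): r_1=2.5882, r_2=3.0000, r_3=4.6587, r_4=2.8868, r_5=1.9319, r_6=0.5774, r_7=0.5176 — all match ✓
Unique over the lattice → pose = (1.5, 3.5, 60°).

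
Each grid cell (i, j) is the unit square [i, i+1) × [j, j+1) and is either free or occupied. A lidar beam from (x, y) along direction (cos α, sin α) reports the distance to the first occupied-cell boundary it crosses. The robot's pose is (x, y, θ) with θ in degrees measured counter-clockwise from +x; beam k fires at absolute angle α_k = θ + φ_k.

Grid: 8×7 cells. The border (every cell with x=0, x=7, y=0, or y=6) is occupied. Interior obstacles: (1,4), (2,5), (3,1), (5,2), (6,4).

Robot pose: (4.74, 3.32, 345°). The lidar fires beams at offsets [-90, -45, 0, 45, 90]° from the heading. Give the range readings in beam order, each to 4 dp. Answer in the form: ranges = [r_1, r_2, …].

ranges = [2.4018, 0.5200, 1.2364, 1.4549, 2.7745]

beam 1: φ=-90°, α=255°
  dir = (cos 255°, sin 255°) = (-0.2588, -0.9659); from cell (4,3)
  next x-line at t=2.8591, next y-line at t=0.3313; Δt_x=3.8637, Δt_y=1.0353
    y: enter (4,2) at t=0.3313
    y: enter (4,1) at t=1.3666
    y: enter (4,0) at t=2.4018 ← occupied
  → r_1 = 2.4018
beam 2: φ=-45°, α=300°
  dir = (cos 300°, sin 300°) = (0.5000, -0.8660); from cell (4,3)
  next x-line at t=0.5200, next y-line at t=0.3695; Δt_x=2.0000, Δt_y=1.1547
    y: enter (4,2) at t=0.3695
    x: enter (5,2) at t=0.5200 ← occupied
  → r_2 = 0.5200
beam 3: φ=0°, α=345°
  dir = (cos 345°, sin 345°) = (0.9659, -0.2588); from cell (4,3)
  next x-line at t=0.2692, next y-line at t=1.2364; Δt_x=1.0353, Δt_y=3.8637
    x: enter (5,3) at t=0.2692
    y: enter (5,2) at t=1.2364 ← occupied
  → r_3 = 1.2364
beam 4: φ=45°, α=30°
  dir = (cos 30°, sin 30°) = (0.8660, 0.5000); from cell (4,3)
  next x-line at t=0.3002, next y-line at t=1.3600; Δt_x=1.1547, Δt_y=2.0000
    x: enter (5,3) at t=0.3002
    y: enter (5,4) at t=1.3600
    x: enter (6,4) at t=1.4549 ← occupied
  → r_4 = 1.4549
beam 5: φ=90°, α=75°
  dir = (cos 75°, sin 75°) = (0.2588, 0.9659); from cell (4,3)
  next x-line at t=1.0046, next y-line at t=0.7040; Δt_x=3.8637, Δt_y=1.0353
    y: enter (4,4) at t=0.7040
    x: enter (5,4) at t=1.0046
    y: enter (5,5) at t=1.7393
    y: enter (5,6) at t=2.7745 ← occupied
  → r_5 = 2.7745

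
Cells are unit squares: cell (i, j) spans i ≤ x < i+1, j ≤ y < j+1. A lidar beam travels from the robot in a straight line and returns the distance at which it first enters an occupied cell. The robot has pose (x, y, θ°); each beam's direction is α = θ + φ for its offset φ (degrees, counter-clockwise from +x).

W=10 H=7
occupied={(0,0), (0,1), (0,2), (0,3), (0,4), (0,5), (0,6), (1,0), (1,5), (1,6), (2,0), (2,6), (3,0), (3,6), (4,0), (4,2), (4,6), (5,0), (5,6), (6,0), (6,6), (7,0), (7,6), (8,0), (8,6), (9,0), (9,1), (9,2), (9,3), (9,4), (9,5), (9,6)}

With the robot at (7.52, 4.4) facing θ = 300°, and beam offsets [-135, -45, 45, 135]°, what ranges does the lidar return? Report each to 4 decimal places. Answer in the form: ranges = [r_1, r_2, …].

ranges = [5.7147, 3.5199, 1.5322, 1.6564]

beam 1: φ=-135°, α=165°
  d=(-0.9659,0.2588)  start (7,4)  tX=0.5383 tY=2.3182  stride 1/|dx|=1.0353 1/|dy|=3.8637
    cross x-line → (6,4), t=0.5383
    cross x-line → (5,4), t=1.5736
    cross y-line → (5,5), t=2.3182
    cross x-line → (4,5), t=2.6089
    cross x-line → (3,5), t=3.6442
    cross x-line → (2,5), t=4.6794
    cross x-line → (1,5), t=5.7147 (wall)
  → r_1 = 5.7147
beam 2: φ=-45°, α=255°
  d=(-0.2588,-0.9659)  start (7,4)  tX=2.0091 tY=0.4141  stride 1/|dx|=3.8637 1/|dy|=1.0353
    cross y-line → (7,3), t=0.4141
    cross y-line → (7,2), t=1.4494
    cross x-line → (6,2), t=2.0091
    cross y-line → (6,1), t=2.4847
    cross y-line → (6,0), t=3.5199 (wall)
  → r_2 = 3.5199
beam 3: φ=45°, α=345°
  d=(0.9659,-0.2588)  start (7,4)  tX=0.4969 tY=1.5455  stride 1/|dx|=1.0353 1/|dy|=3.8637
    cross x-line → (8,4), t=0.4969
    cross x-line → (9,4), t=1.5322 (wall)
  → r_3 = 1.5322
beam 4: φ=135°, α=75°
  d=(0.2588,0.9659)  start (7,4)  tX=1.8546 tY=0.6212  stride 1/|dx|=3.8637 1/|dy|=1.0353
    cross y-line → (7,5), t=0.6212
    cross y-line → (7,6), t=1.6564 (wall)
  → r_4 = 1.6564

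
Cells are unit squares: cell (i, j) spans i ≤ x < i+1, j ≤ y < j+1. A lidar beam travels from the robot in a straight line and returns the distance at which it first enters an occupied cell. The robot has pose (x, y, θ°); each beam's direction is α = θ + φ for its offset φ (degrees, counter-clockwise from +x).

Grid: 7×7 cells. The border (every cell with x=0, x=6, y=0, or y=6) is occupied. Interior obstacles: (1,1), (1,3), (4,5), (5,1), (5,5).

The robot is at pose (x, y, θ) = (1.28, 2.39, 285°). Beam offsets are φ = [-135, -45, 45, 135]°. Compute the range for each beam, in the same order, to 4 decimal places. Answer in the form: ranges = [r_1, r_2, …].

ranges = [0.3233, 0.4503, 0.7800, 0.7044]

beam 1: φ=-135°, α=150°
  dir = (cos 150°, sin 150°) = (-0.8660, 0.5000); from cell (1,2)
  next x-line at t=0.3233, next y-line at t=1.2200; Δt_x=1.1547, Δt_y=2.0000
    x: enter (0,2) at t=0.3233 ← occupied
  → r_1 = 0.3233
beam 2: φ=-45°, α=240°
  dir = (cos 240°, sin 240°) = (-0.5000, -0.8660); from cell (1,2)
  next x-line at t=0.5600, next y-line at t=0.4503; Δt_x=2.0000, Δt_y=1.1547
    y: enter (1,1) at t=0.4503 ← occupied
  → r_2 = 0.4503
beam 3: φ=45°, α=330°
  dir = (cos 330°, sin 330°) = (0.8660, -0.5000); from cell (1,2)
  next x-line at t=0.8314, next y-line at t=0.7800; Δt_x=1.1547, Δt_y=2.0000
    y: enter (1,1) at t=0.7800 ← occupied
  → r_3 = 0.7800
beam 4: φ=135°, α=60°
  dir = (cos 60°, sin 60°) = (0.5000, 0.8660); from cell (1,2)
  next x-line at t=1.4400, next y-line at t=0.7044; Δt_x=2.0000, Δt_y=1.1547
    y: enter (1,3) at t=0.7044 ← occupied
  → r_4 = 0.7044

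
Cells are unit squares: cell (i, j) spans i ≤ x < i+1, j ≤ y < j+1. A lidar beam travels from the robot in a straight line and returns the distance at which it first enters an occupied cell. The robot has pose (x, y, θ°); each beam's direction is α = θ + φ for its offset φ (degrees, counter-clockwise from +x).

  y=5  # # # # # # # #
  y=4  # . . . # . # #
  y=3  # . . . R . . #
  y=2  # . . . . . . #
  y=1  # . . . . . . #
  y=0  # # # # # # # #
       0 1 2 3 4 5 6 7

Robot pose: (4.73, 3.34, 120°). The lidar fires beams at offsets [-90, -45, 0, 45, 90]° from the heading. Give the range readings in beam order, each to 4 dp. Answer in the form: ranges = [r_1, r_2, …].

ranges = [1.4665, 0.6833, 0.7621, 3.8616, 4.3070]

beam 1: φ=-90°, α=30°
  dir = (cos 30°, sin 30°) = (0.8660, 0.5000); from cell (4,3)
  next x-line at t=0.3118, next y-line at t=1.3200; Δt_x=1.1547, Δt_y=2.0000
    x: enter (5,3) at t=0.3118
    y: enter (5,4) at t=1.3200
    x: enter (6,4) at t=1.4665 ← occupied
  → r_1 = 1.4665
beam 2: φ=-45°, α=75°
  dir = (cos 75°, sin 75°) = (0.2588, 0.9659); from cell (4,3)
  next x-line at t=1.0432, next y-line at t=0.6833; Δt_x=3.8637, Δt_y=1.0353
    y: enter (4,4) at t=0.6833 ← occupied
  → r_2 = 0.6833
beam 3: φ=0°, α=120°
  dir = (cos 120°, sin 120°) = (-0.5000, 0.8660); from cell (4,3)
  next x-line at t=1.4600, next y-line at t=0.7621; Δt_x=2.0000, Δt_y=1.1547
    y: enter (4,4) at t=0.7621 ← occupied
  → r_3 = 0.7621
beam 4: φ=45°, α=165°
  dir = (cos 165°, sin 165°) = (-0.9659, 0.2588); from cell (4,3)
  next x-line at t=0.7558, next y-line at t=2.5500; Δt_x=1.0353, Δt_y=3.8637
    x: enter (3,3) at t=0.7558
    x: enter (2,3) at t=1.7910
    y: enter (2,4) at t=2.5500
    x: enter (1,4) at t=2.8263
    x: enter (0,4) at t=3.8616 ← occupied
  → r_4 = 3.8616
beam 5: φ=90°, α=210°
  dir = (cos 210°, sin 210°) = (-0.8660, -0.5000); from cell (4,3)
  next x-line at t=0.8429, next y-line at t=0.6800; Δt_x=1.1547, Δt_y=2.0000
    y: enter (4,2) at t=0.6800
    x: enter (3,2) at t=0.8429
    x: enter (2,2) at t=1.9976
    y: enter (2,1) at t=2.6800
    x: enter (1,1) at t=3.1523
    x: enter (0,1) at t=4.3070 ← occupied
  → r_5 = 4.3070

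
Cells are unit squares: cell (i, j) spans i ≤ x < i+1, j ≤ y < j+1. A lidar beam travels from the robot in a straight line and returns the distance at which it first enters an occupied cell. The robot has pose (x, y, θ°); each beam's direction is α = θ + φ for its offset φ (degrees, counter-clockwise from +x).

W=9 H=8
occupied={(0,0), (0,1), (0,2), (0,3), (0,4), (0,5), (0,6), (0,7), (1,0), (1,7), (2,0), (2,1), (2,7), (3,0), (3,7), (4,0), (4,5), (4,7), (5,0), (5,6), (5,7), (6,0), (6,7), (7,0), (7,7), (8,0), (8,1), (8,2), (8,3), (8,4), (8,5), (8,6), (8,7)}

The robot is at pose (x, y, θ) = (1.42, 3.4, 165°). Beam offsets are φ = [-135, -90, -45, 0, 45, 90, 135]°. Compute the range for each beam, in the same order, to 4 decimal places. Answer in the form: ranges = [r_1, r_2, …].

ranges = [3.2000, 3.7270, 0.8400, 0.4348, 0.4850, 1.6228, 1.6166]

beam 1: φ=-135°, α=30°
  direction (0.8660, 0.5000); cell (1,3); t to first gridline: x 0.6697, y 1.2000 (then +1.1547 / +2.0000)
    (2,3) via x @ 0.6697
    (2,4) via y @ 1.2000
    (3,4) via x @ 1.8244
    (4,4) via x @ 2.9791
    (4,5) via y @ 3.2000  # hit
  → r_1 = 3.2000
beam 2: φ=-90°, α=75°
  direction (0.2588, 0.9659); cell (1,3); t to first gridline: x 2.2409, y 0.6212 (then +3.8637 / +1.0353)
    (1,4) via y @ 0.6212
    (1,5) via y @ 1.6564
    (2,5) via x @ 2.2409
    (2,6) via y @ 2.6917
    (2,7) via y @ 3.7270  # hit
  → r_2 = 3.7270
beam 3: φ=-45°, α=120°
  direction (-0.5000, 0.8660); cell (1,3); t to first gridline: x 0.8400, y 0.6928 (then +2.0000 / +1.1547)
    (1,4) via y @ 0.6928
    (0,4) via x @ 0.8400  # hit
  → r_3 = 0.8400
beam 4: φ=0°, α=165°
  direction (-0.9659, 0.2588); cell (1,3); t to first gridline: x 0.4348, y 2.3182 (then +1.0353 / +3.8637)
    (0,3) via x @ 0.4348  # hit
  → r_4 = 0.4348
beam 5: φ=45°, α=210°
  direction (-0.8660, -0.5000); cell (1,3); t to first gridline: x 0.4850, y 0.8000 (then +1.1547 / +2.0000)
    (0,3) via x @ 0.4850  # hit
  → r_5 = 0.4850
beam 6: φ=90°, α=255°
  direction (-0.2588, -0.9659); cell (1,3); t to first gridline: x 1.6228, y 0.4141 (then +3.8637 / +1.0353)
    (1,2) via y @ 0.4141
    (1,1) via y @ 1.4494
    (0,1) via x @ 1.6228  # hit
  → r_6 = 1.6228
beam 7: φ=135°, α=300°
  direction (0.5000, -0.8660); cell (1,3); t to first gridline: x 1.1600, y 0.4619 (then +2.0000 / +1.1547)
    (1,2) via y @ 0.4619
    (2,2) via x @ 1.1600
    (2,1) via y @ 1.6166  # hit
  → r_7 = 1.6166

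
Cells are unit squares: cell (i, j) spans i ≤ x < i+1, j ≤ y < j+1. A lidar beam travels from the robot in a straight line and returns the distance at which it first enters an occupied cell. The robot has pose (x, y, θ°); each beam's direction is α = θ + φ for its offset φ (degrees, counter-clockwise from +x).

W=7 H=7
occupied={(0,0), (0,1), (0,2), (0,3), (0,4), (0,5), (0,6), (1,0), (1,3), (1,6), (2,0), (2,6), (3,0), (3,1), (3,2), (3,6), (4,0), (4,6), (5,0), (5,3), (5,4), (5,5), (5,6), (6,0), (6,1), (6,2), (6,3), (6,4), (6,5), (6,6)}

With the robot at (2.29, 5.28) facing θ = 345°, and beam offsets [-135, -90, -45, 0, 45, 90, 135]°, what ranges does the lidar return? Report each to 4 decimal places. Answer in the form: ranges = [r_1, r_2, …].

ranges = [1.4896, 1.3252, 2.6327, 2.8056, 1.4400, 0.7454, 0.8314]

beam 1: φ=-135°, α=210°
  dir = (cos 210°, sin 210°) = (-0.8660, -0.5000); from cell (2,5)
  next x-line at t=0.3349, next y-line at t=0.5600; Δt_x=1.1547, Δt_y=2.0000
    x: enter (1,5) at t=0.3349
    y: enter (1,4) at t=0.5600
    x: enter (0,4) at t=1.4896 ← occupied
  → r_1 = 1.4896
beam 2: φ=-90°, α=255°
  dir = (cos 255°, sin 255°) = (-0.2588, -0.9659); from cell (2,5)
  next x-line at t=1.1205, next y-line at t=0.2899; Δt_x=3.8637, Δt_y=1.0353
    y: enter (2,4) at t=0.2899
    x: enter (1,4) at t=1.1205
    y: enter (1,3) at t=1.3252 ← occupied
  → r_2 = 1.3252
beam 3: φ=-45°, α=300°
  dir = (cos 300°, sin 300°) = (0.5000, -0.8660); from cell (2,5)
  next x-line at t=1.4200, next y-line at t=0.3233; Δt_x=2.0000, Δt_y=1.1547
    y: enter (2,4) at t=0.3233
    x: enter (3,4) at t=1.4200
    y: enter (3,3) at t=1.4780
    y: enter (3,2) at t=2.6327 ← occupied
  → r_3 = 2.6327
beam 4: φ=0°, α=345°
  dir = (cos 345°, sin 345°) = (0.9659, -0.2588); from cell (2,5)
  next x-line at t=0.7350, next y-line at t=1.0818; Δt_x=1.0353, Δt_y=3.8637
    x: enter (3,5) at t=0.7350
    y: enter (3,4) at t=1.0818
    x: enter (4,4) at t=1.7703
    x: enter (5,4) at t=2.8056 ← occupied
  → r_4 = 2.8056
beam 5: φ=45°, α=30°
  dir = (cos 30°, sin 30°) = (0.8660, 0.5000); from cell (2,5)
  next x-line at t=0.8198, next y-line at t=1.4400; Δt_x=1.1547, Δt_y=2.0000
    x: enter (3,5) at t=0.8198
    y: enter (3,6) at t=1.4400 ← occupied
  → r_5 = 1.4400
beam 6: φ=90°, α=75°
  dir = (cos 75°, sin 75°) = (0.2588, 0.9659); from cell (2,5)
  next x-line at t=2.7432, next y-line at t=0.7454; Δt_x=3.8637, Δt_y=1.0353
    y: enter (2,6) at t=0.7454 ← occupied
  → r_6 = 0.7454
beam 7: φ=135°, α=120°
  dir = (cos 120°, sin 120°) = (-0.5000, 0.8660); from cell (2,5)
  next x-line at t=0.5800, next y-line at t=0.8314; Δt_x=2.0000, Δt_y=1.1547
    x: enter (1,5) at t=0.5800
    y: enter (1,6) at t=0.8314 ← occupied
  → r_7 = 0.8314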